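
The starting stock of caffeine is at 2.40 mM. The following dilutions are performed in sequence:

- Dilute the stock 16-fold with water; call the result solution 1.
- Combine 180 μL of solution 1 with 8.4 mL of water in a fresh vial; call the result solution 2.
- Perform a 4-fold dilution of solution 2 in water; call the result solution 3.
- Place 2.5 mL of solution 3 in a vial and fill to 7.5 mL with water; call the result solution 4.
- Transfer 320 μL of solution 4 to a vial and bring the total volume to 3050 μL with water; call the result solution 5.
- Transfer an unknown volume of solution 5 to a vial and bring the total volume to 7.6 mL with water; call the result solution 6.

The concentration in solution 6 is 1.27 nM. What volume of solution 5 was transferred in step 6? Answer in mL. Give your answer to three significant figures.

0.351 mL

Step 1: 16-fold → factor 16
Step 2: 180 μL + 8.4 mL = 8580 μL total → factor 8580/180 = 47.667
Step 3: 4-fold → factor 4
Step 4: 2.5 mL brought to 7.5 mL → factor 7.5/2.5 = 3
Step 5: 320 μL brought to 3050 μL → factor 3050/320 = 9.5312
Step 6: v brought to 7.6 mL → factor = 7.6 mL/v
Product of known-step factors = 87230
Overall factor = 2.40 mM / (1.27 nM) = 1.8898 × 10^6
Step-6 factor = 1.8898 × 10^6 / 87230 = 21.664
v = 7.6 mL / 21.664 = 0.351 mL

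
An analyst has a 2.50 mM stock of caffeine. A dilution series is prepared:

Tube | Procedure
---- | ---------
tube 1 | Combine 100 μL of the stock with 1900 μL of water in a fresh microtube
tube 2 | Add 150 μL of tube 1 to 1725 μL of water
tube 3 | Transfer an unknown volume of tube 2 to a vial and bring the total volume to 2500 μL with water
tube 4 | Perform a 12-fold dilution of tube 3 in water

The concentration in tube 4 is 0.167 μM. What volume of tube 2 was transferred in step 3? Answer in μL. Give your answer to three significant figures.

501 μL

Step 1: 100 μL + 1900 μL = 2000 μL total → factor 2000/100 = 20
Step 2: 150 μL + 1725 μL = 1875 μL total → factor 1875/150 = 12.5
Step 3: v brought to 2500 μL → factor = 2500 μL/v
Step 4: 12-fold → factor 12
Product of known-step factors = 3000
Overall factor = 2.50 mM / (0.167 μM) = 14970
Step-3 factor = 14970 / 3000 = 4.99
v = 2500 μL / 4.99 = 501 μL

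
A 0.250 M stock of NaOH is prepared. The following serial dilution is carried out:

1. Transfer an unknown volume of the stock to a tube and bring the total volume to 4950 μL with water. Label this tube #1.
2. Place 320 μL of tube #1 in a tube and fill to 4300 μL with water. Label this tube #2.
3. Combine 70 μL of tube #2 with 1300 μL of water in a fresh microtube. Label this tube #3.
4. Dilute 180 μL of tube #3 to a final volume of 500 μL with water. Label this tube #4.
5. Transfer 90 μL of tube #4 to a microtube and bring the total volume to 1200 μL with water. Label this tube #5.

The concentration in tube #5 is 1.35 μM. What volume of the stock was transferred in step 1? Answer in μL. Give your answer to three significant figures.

Step 1: v brought to 4950 μL → factor = 4950 μL/v
Step 2: 320 μL brought to 4300 μL → factor 4300/320 = 13.438
Step 3: 70 μL + 1300 μL = 1370 μL total → factor 1370/70 = 19.571
Step 4: 180 μL brought to 500 μL → factor 500/180 = 2.7778
Step 5: 90 μL brought to 1200 μL → factor 1200/90 = 13.333
Product of known-step factors = 9740.4
Overall factor = 0.250 M / (1.35 μM) = 1.8519 × 10^5
Step-1 factor = 1.8519 × 10^5 / 9740.4 = 19.012
v = 4950 μL / 19.012 = 260 μL

260 μL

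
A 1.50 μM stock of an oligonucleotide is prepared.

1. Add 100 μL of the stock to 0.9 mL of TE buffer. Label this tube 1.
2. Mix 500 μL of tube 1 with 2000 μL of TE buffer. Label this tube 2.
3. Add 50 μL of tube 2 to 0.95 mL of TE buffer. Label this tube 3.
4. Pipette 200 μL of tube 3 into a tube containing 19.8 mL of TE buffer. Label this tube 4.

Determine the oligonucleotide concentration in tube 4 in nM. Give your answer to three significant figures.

Step 1: 100 μL + 0.9 mL = 1000 μL total → factor 1000/100 = 10
Step 2: 500 μL + 2000 μL = 2500 μL total → factor 2500/500 = 5
Step 3: 50 μL + 0.95 mL = 1000 μL total → factor 1000/50 = 20
Step 4: 200 μL + 19.8 mL = 20000 μL total → factor 20000/200 = 100
Overall dilution factor = 10 × 5 × 20 × 100 = 1 × 10^5
Final = 1.50 μM / 1 × 10^5 = 1.500 × 10^-5 μM = 0.0150 nM

0.0150 nM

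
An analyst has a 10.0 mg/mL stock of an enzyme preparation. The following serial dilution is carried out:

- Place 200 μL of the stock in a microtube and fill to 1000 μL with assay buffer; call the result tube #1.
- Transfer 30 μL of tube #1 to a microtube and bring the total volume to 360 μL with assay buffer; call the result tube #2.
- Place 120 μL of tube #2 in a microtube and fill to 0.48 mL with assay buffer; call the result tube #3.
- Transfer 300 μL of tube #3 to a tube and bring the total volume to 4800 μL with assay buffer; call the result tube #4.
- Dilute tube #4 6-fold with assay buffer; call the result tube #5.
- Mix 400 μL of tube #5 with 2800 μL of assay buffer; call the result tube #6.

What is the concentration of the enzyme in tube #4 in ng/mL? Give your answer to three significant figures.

2.60 × 10^3 ng/mL

Step 1: 200 μL brought to 1000 μL → factor 1000/200 = 5
Step 2: 30 μL brought to 360 μL → factor 360/30 = 12
Step 3: 120 μL brought to 0.48 mL → factor 480/120 = 4
Step 4: 300 μL brought to 4800 μL → factor 4800/300 = 16
Dilution factor through tube #4 = 5 × 12 × 4 × 16 = 3840
[tube #4] = 10.0 mg/mL / 3840 = 0.002604 mg/mL = 2.60 × 10^3 ng/mL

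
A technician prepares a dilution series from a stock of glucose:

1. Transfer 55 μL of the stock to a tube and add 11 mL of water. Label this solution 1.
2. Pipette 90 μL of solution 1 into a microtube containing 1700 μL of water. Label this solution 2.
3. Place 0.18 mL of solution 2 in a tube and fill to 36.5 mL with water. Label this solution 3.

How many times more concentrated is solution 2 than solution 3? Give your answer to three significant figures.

203

Step 1: 55 μL + 11 mL = 11055 μL total → factor 11055/55 = 201
Step 2: 90 μL + 1700 μL = 1790 μL total → factor 1790/90 = 19.889
Step 3: 0.18 mL brought to 36.5 mL → factor 36.5/0.18 = 202.78
Dilution factor to solution 2 = 3997.7; to solution 3 = 8.1064 × 10^5
[solution 2]/[solution 3] = (factor to solution 3)/(factor to solution 2) = 8.1064 × 10^5/3997.7 = 203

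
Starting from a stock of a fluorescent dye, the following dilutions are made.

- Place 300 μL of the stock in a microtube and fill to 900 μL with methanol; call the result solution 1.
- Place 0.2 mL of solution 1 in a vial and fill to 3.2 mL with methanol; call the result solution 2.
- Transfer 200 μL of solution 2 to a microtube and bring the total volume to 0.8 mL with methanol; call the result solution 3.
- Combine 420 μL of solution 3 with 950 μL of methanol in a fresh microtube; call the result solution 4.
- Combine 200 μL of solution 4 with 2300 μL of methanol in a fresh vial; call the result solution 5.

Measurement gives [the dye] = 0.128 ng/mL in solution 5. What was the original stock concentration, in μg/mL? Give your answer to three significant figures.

Step 1: 300 μL brought to 900 μL → factor 900/300 = 3
Step 2: 0.2 mL brought to 3.2 mL → factor 3.2/0.2 = 16
Step 3: 200 μL brought to 0.8 mL → factor 800/200 = 4
Step 4: 420 μL + 950 μL = 1370 μL total → factor 1370/420 = 3.2619
Step 5: 200 μL + 2300 μL = 2500 μL total → factor 2500/200 = 12.5
Overall dilution factor = 3 × 16 × 4 × 3.2619 × 12.5 = 7828.6
Stock = 0.128 ng/mL × 7828.6 = 1002 ng/mL = 1.00 μg/mL

1.00 μg/mL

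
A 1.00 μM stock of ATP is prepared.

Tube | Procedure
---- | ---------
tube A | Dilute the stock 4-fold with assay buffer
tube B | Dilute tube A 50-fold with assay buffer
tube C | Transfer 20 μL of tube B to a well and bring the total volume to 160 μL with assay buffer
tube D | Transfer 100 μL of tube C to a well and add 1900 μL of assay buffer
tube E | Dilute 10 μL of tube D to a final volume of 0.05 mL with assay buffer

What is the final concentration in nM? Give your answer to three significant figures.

Step 1: 4-fold → factor 4
Step 2: 50-fold → factor 50
Step 3: 20 μL brought to 160 μL → factor 160/20 = 8
Step 4: 100 μL + 1900 μL = 2000 μL total → factor 2000/100 = 20
Step 5: 10 μL brought to 0.05 mL → factor 50/10 = 5
Overall dilution factor = 4 × 50 × 8 × 20 × 5 = 1.6 × 10^5
Final = 1.00 μM / 1.6 × 10^5 = 6.250 × 10^-6 μM = 0.00625 nM

0.00625 nM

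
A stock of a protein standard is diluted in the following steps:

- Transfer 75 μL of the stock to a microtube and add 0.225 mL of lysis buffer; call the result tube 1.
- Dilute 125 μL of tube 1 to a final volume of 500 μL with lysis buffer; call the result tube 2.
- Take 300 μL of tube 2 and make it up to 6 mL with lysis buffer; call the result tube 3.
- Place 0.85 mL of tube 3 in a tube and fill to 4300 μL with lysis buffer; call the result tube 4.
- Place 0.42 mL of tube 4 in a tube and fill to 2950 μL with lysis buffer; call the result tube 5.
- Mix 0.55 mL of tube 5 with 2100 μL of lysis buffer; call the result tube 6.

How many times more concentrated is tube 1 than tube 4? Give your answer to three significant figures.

405

Step 1: 75 μL + 0.225 mL = 300 μL total → factor 300/75 = 4
Step 2: 125 μL brought to 500 μL → factor 500/125 = 4
Step 3: 300 μL brought to 6 mL → factor 6000/300 = 20
Step 4: 0.85 mL brought to 4300 μL → factor 4.3/0.85 = 5.0588
Dilution factor to tube 1 = 4; to tube 4 = 1618.8
[tube 1]/[tube 4] = (factor to tube 4)/(factor to tube 1) = 1618.8/4 = 405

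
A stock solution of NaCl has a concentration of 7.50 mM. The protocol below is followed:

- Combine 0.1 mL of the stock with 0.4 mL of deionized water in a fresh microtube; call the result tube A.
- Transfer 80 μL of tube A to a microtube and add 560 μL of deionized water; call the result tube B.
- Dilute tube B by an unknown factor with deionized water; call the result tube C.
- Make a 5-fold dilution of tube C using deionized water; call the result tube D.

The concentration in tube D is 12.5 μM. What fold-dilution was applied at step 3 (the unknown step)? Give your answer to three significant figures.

Step 1: 0.1 mL + 0.4 mL = 0.5 mL total → factor 0.5/0.1 = 5
Step 2: 80 μL + 560 μL = 640 μL total → factor 640/80 = 8
Step 3: unknown factor x
Step 4: 5-fold → factor 5
Product of known-step factors = 200
Overall factor = 7.50 mM / (12.5 μM) = 600
x = 600 / 200 = 3.00

3.00-fold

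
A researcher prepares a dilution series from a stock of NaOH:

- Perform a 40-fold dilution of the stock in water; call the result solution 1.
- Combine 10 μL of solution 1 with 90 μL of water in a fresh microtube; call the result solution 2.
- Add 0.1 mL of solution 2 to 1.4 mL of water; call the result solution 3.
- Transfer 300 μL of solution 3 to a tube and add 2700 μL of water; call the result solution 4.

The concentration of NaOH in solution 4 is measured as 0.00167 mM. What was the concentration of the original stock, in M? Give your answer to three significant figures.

0.100 M

Step 1: 40-fold → factor 40
Step 2: 10 μL + 90 μL = 100 μL total → factor 100/10 = 10
Step 3: 0.1 mL + 1.4 mL = 1.5 mL total → factor 1.5/0.1 = 15
Step 4: 300 μL + 2700 μL = 3000 μL total → factor 3000/300 = 10
Overall dilution factor = 40 × 10 × 15 × 10 = 60000
Stock = 0.00167 mM × 60000 = 100.2 mM = 0.100 M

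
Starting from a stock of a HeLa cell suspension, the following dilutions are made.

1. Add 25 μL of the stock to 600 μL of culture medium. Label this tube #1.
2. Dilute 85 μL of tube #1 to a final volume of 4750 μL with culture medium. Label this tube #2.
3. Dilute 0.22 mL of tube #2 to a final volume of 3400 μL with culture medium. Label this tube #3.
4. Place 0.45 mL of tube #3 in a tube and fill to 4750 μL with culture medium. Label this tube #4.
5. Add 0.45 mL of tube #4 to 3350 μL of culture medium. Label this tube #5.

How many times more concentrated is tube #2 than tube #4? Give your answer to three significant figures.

Step 1: 25 μL + 600 μL = 625 μL total → factor 625/25 = 25
Step 2: 85 μL brought to 4750 μL → factor 4750/85 = 55.882
Step 3: 0.22 mL brought to 3400 μL → factor 3.4/0.22 = 15.455
Step 4: 0.45 mL brought to 4750 μL → factor 4.75/0.45 = 10.556
Dilution factor to tube #2 = 1397.1; to tube #4 = 2.279 × 10^5
[tube #2]/[tube #4] = (factor to tube #4)/(factor to tube #2) = 2.279 × 10^5/1397.1 = 163

163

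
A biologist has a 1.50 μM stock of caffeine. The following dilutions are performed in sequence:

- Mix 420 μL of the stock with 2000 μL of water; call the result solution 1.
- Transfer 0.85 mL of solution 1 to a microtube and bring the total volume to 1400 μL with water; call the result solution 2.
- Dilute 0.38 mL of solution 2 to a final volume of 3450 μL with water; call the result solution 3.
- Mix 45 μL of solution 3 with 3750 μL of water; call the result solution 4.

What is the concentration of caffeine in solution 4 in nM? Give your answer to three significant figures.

Step 1: 420 μL + 2000 μL = 2420 μL total → factor 2420/420 = 5.7619
Step 2: 0.85 mL brought to 1400 μL → factor 1.4/0.85 = 1.6471
Step 3: 0.38 mL brought to 3450 μL → factor 3.45/0.38 = 9.0789
Step 4: 45 μL + 3750 μL = 3795 μL total → factor 3795/45 = 84.333
Overall dilution factor = 5.7619 × 1.6471 × 9.0789 × 84.333 = 7266.2
Final = 1.50 μM / 7266.2 = 0.0002064 μM = 0.206 nM

0.206 nM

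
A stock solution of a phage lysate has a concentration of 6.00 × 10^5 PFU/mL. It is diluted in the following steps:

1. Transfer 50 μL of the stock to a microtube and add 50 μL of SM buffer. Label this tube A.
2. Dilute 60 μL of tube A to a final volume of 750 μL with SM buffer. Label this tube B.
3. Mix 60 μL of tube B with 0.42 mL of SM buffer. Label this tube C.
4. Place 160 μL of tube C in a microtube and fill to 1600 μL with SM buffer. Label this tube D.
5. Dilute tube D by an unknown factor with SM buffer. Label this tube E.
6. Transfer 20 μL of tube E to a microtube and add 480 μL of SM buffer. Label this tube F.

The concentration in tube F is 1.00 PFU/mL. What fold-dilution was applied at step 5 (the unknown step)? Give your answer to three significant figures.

12.0-fold

Step 1: 50 μL + 50 μL = 100 μL total → factor 100/50 = 2
Step 2: 60 μL brought to 750 μL → factor 750/60 = 12.5
Step 3: 60 μL + 0.42 mL = 480 μL total → factor 480/60 = 8
Step 4: 160 μL brought to 1600 μL → factor 1600/160 = 10
Step 5: unknown factor x
Step 6: 20 μL + 480 μL = 500 μL total → factor 500/20 = 25
Product of known-step factors = 50000
Overall factor = 6.00 × 10^5 PFU/mL / (1.00 PFU/mL) = 6 × 10^5
x = 6 × 10^5 / 50000 = 12.0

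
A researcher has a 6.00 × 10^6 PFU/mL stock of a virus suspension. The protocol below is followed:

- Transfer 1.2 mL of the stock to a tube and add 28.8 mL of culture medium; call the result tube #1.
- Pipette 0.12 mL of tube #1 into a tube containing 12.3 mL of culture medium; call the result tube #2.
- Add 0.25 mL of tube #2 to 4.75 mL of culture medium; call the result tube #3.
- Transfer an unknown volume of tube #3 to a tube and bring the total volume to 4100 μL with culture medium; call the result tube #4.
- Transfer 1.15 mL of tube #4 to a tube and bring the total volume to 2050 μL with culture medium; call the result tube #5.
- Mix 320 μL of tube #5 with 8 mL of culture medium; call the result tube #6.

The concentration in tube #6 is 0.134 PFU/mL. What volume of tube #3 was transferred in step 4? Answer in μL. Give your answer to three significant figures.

Step 1: 1.2 mL + 28.8 mL = 30 mL total → factor 30/1.2 = 25
Step 2: 0.12 mL + 12.3 mL = 12.42 mL total → factor 12.42/0.12 = 103.5
Step 3: 0.25 mL + 4.75 mL = 5 mL total → factor 5/0.25 = 20
Step 4: v brought to 4100 μL → factor = 4100 μL/v
Step 5: 1.15 mL brought to 2050 μL → factor 2.05/1.15 = 1.7826
Step 6: 320 μL + 8 mL = 8320 μL total → factor 8320/320 = 26
Product of known-step factors = 2.3985 × 10^6
Overall factor = 6.00 × 10^6 PFU/mL / (0.134 PFU/mL) = 4.4776 × 10^7
Step-4 factor = 4.4776 × 10^7 / 2.3985 × 10^6 = 18.668
v = 4100 μL / 18.668 = 220 μL

220 μL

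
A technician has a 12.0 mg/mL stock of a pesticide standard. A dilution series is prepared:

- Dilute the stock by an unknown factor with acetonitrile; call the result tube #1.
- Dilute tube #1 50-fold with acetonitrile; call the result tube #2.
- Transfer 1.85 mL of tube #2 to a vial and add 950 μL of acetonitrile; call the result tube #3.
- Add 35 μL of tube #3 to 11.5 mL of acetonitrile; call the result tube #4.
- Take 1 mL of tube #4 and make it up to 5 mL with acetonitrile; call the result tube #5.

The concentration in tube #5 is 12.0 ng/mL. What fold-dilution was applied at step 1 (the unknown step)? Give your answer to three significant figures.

Step 1: unknown factor x
Step 2: 50-fold → factor 50
Step 3: 1.85 mL + 950 μL = 2.8 mL total → factor 2.8/1.85 = 1.5135
Step 4: 35 μL + 11.5 mL = 11535 μL total → factor 11535/35 = 329.57
Step 5: 1 mL brought to 5 mL → factor 5/1 = 5
Product of known-step factors = 1.247 × 10^5
Overall factor = 12.0 mg/mL / (12.0 ng/mL) = 1 × 10^6
x = 1 × 10^6 / 1.247 × 10^5 = 8.02

8.02-fold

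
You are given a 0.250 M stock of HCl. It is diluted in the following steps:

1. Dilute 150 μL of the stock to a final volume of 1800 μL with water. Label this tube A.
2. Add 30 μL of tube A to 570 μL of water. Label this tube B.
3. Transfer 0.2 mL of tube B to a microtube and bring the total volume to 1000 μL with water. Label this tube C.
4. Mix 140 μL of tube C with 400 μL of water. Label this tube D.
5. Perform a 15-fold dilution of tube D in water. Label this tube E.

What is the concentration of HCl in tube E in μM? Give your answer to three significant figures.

3.60 μM

Step 1: 150 μL brought to 1800 μL → factor 1800/150 = 12
Step 2: 30 μL + 570 μL = 600 μL total → factor 600/30 = 20
Step 3: 0.2 mL brought to 1000 μL → factor 1/0.2 = 5
Step 4: 140 μL + 400 μL = 540 μL total → factor 540/140 = 3.8571
Step 5: 15-fold → factor 15
Overall dilution factor = 12 × 20 × 5 × 3.8571 × 15 = 69429
Final = 0.250 M / 69429 = 3.601 × 10^-6 M = 3.60 μM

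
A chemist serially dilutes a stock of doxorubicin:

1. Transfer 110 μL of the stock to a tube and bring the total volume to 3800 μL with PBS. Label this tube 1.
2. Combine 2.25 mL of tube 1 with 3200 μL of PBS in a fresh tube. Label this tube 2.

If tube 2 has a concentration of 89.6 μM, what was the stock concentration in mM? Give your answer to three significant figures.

Step 1: 110 μL brought to 3800 μL → factor 3800/110 = 34.545
Step 2: 2.25 mL + 3200 μL = 5.45 mL total → factor 5.45/2.25 = 2.4222
Overall dilution factor = 34.545 × 2.4222 = 83.677
Stock = 89.6 μM × 83.677 = 7497 μM = 7.50 mM

7.50 mM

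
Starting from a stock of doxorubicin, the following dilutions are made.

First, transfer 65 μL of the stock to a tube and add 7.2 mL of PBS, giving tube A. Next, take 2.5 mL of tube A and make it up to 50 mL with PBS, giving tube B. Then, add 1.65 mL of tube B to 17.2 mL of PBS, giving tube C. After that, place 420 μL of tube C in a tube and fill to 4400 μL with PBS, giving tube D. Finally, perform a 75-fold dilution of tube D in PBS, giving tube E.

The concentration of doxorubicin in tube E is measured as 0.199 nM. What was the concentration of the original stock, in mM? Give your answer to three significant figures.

3.99 mM

Step 1: 65 μL + 7.2 mL = 7265 μL total → factor 7265/65 = 111.77
Step 2: 2.5 mL brought to 50 mL → factor 50/2.5 = 20
Step 3: 1.65 mL + 17.2 mL = 18.85 mL total → factor 18.85/1.65 = 11.424
Step 4: 420 μL brought to 4400 μL → factor 4400/420 = 10.476
Step 5: 75-fold → factor 75
Overall dilution factor = 111.77 × 20 × 11.424 × 10.476 × 75 = 2.0065 × 10^7
Stock = 0.199 nM × 2.0065 × 10^7 = 3.993 × 10^6 nM = 3.99 mM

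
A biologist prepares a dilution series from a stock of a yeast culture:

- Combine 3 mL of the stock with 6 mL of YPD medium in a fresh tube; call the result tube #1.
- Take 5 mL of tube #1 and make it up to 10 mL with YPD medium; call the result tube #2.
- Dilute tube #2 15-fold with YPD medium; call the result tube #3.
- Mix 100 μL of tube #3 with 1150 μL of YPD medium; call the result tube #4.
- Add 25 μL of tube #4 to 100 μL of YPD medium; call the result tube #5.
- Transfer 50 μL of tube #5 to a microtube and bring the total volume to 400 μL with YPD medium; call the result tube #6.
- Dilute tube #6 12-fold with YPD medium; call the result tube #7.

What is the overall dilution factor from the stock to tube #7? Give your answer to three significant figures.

Step 1: 3 mL + 6 mL = 9 mL total → factor 9/3 = 3
Step 2: 5 mL brought to 10 mL → factor 10/5 = 2
Step 3: 15-fold → factor 15
Step 4: 100 μL + 1150 μL = 1250 μL total → factor 1250/100 = 12.5
Step 5: 25 μL + 100 μL = 125 μL total → factor 125/25 = 5
Step 6: 50 μL brought to 400 μL → factor 400/50 = 8
Step 7: 12-fold → factor 12
Overall dilution factor = 3 × 2 × 15 × 12.5 × 5 × 8 × 12 = 5.4 × 10^5

5.40 × 10^5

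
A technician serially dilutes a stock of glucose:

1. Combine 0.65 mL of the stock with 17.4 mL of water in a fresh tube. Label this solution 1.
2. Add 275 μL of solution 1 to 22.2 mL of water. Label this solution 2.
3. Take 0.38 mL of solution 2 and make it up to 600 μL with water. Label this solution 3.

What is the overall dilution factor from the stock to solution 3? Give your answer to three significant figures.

3.58 × 10^3

Step 1: 0.65 mL + 17.4 mL = 18.05 mL total → factor 18.05/0.65 = 27.769
Step 2: 275 μL + 22.2 mL = 22475 μL total → factor 22475/275 = 81.727
Step 3: 0.38 mL brought to 600 μL → factor 0.6/0.38 = 1.5789
Overall dilution factor = 27.769 × 81.727 × 1.5789 = 3583.4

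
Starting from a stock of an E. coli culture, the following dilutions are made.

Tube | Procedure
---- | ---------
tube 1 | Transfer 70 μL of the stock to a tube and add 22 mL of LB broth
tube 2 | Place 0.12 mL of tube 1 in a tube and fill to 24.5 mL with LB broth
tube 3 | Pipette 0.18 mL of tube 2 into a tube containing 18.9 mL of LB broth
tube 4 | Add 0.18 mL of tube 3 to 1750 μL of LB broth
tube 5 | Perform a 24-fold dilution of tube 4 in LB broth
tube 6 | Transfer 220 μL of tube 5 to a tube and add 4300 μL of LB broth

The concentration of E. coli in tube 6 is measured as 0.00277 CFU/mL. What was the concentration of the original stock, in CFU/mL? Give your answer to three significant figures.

9.99 × 10^7 CFU/mL

Step 1: 70 μL + 22 mL = 22070 μL total → factor 22070/70 = 315.29
Step 2: 0.12 mL brought to 24.5 mL → factor 24.5/0.12 = 204.17
Step 3: 0.18 mL + 18.9 mL = 19.08 mL total → factor 19.08/0.18 = 106
Step 4: 0.18 mL + 1750 μL = 1.93 mL total → factor 1.93/0.18 = 10.722
Step 5: 24-fold → factor 24
Step 6: 220 μL + 4300 μL = 4520 μL total → factor 4520/220 = 20.545
Overall dilution factor = 315.29 × 204.17 × 106 × 10.722 × 24 × 20.545 = 3.6075 × 10^10
Stock = 0.00277 CFU/mL × 3.6075 × 10^10 = 9.99 × 10^7 CFU/mL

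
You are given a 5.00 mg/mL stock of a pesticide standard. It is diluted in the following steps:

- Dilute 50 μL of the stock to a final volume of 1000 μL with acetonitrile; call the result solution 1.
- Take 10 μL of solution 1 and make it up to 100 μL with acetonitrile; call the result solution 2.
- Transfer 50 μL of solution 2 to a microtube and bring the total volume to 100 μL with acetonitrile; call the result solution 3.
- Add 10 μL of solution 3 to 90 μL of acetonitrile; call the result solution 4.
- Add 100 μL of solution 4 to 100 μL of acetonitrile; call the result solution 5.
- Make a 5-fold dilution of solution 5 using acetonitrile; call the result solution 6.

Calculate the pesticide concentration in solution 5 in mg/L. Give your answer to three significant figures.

Step 1: 50 μL brought to 1000 μL → factor 1000/50 = 20
Step 2: 10 μL brought to 100 μL → factor 100/10 = 10
Step 3: 50 μL brought to 100 μL → factor 100/50 = 2
Step 4: 10 μL + 90 μL = 100 μL total → factor 100/10 = 10
Step 5: 100 μL + 100 μL = 200 μL total → factor 200/100 = 2
Dilution factor through solution 5 = 20 × 10 × 2 × 10 × 2 = 8000
[solution 5] = 5.00 mg/mL / 8000 = 0.0006250 mg/mL = 0.625 mg/L

0.625 mg/L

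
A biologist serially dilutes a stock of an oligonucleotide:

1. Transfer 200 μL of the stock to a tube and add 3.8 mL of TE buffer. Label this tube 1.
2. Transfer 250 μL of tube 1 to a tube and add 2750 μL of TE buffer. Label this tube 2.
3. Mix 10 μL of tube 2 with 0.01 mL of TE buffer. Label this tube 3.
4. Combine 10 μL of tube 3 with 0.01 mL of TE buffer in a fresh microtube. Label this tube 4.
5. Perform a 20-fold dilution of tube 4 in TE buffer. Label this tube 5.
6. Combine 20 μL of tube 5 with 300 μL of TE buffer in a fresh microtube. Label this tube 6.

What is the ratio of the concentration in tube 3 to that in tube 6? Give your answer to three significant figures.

640

Step 1: 200 μL + 3.8 mL = 4000 μL total → factor 4000/200 = 20
Step 2: 250 μL + 2750 μL = 3000 μL total → factor 3000/250 = 12
Step 3: 10 μL + 0.01 mL = 20 μL total → factor 20/10 = 2
Step 4: 10 μL + 0.01 mL = 20 μL total → factor 20/10 = 2
Step 5: 20-fold → factor 20
Step 6: 20 μL + 300 μL = 320 μL total → factor 320/20 = 16
Dilution factor to tube 3 = 480; to tube 6 = 3.072 × 10^5
[tube 3]/[tube 6] = (factor to tube 6)/(factor to tube 3) = 3.072 × 10^5/480 = 640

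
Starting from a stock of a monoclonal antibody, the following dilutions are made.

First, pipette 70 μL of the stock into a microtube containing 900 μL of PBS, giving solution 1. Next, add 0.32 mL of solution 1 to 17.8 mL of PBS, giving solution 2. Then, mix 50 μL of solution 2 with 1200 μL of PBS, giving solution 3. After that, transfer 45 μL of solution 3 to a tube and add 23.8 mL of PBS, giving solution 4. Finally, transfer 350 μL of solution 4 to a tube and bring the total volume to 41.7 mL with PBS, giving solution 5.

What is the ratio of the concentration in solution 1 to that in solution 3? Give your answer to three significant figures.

1.42 × 10^3

Step 1: 70 μL + 900 μL = 970 μL total → factor 970/70 = 13.857
Step 2: 0.32 mL + 17.8 mL = 18.12 mL total → factor 18.12/0.32 = 56.625
Step 3: 50 μL + 1200 μL = 1250 μL total → factor 1250/50 = 25
Dilution factor to solution 1 = 13.857; to solution 3 = 19617
[solution 1]/[solution 3] = (factor to solution 3)/(factor to solution 1) = 19617/13.857 = 1.42 × 10^3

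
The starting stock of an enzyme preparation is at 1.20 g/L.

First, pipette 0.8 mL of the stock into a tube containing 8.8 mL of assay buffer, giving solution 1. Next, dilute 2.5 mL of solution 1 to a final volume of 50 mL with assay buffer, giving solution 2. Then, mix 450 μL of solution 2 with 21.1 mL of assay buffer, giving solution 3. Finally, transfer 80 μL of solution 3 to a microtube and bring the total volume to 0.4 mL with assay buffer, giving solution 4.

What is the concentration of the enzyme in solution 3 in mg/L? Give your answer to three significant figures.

0.104 mg/L

Step 1: 0.8 mL + 8.8 mL = 9.6 mL total → factor 9.6/0.8 = 12
Step 2: 2.5 mL brought to 50 mL → factor 50/2.5 = 20
Step 3: 450 μL + 21.1 mL = 21550 μL total → factor 21550/450 = 47.889
Dilution factor through solution 3 = 12 × 20 × 47.889 = 11493
[solution 3] = 1.20 g/L / 11493 = 0.0001044 g/L = 0.104 mg/L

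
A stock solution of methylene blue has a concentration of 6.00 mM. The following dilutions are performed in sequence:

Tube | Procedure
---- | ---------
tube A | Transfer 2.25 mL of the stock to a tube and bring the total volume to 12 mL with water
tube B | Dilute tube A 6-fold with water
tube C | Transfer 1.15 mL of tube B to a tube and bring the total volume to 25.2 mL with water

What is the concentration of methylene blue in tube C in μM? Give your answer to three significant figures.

8.56 μM

Step 1: 2.25 mL brought to 12 mL → factor 12/2.25 = 5.3333
Step 2: 6-fold → factor 6
Step 3: 1.15 mL brought to 25.2 mL → factor 25.2/1.15 = 21.913
Overall dilution factor = 5.3333 × 6 × 21.913 = 701.22
Final = 6.00 mM / 701.22 = 0.008557 mM = 8.56 μM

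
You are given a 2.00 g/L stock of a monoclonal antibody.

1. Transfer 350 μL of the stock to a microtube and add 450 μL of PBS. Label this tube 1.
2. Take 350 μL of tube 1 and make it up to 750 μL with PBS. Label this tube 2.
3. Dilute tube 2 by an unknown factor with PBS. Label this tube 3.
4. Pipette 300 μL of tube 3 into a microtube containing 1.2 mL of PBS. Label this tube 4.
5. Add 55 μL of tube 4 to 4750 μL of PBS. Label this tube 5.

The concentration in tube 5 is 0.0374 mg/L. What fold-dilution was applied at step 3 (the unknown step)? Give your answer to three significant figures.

Step 1: 350 μL + 450 μL = 800 μL total → factor 800/350 = 2.2857
Step 2: 350 μL brought to 750 μL → factor 750/350 = 2.1429
Step 3: unknown factor x
Step 4: 300 μL + 1.2 mL = 1500 μL total → factor 1500/300 = 5
Step 5: 55 μL + 4750 μL = 4805 μL total → factor 4805/55 = 87.364
Product of known-step factors = 2139.5
Overall factor = 2.00 g/L / (0.0374 mg/L) = 53476
x = 53476 / 2139.5 = 25.0

25.0-fold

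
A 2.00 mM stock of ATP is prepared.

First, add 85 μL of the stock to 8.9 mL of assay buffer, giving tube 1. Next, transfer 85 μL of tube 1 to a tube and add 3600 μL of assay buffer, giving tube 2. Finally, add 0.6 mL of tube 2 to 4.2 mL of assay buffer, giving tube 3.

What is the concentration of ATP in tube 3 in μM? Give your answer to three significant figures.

0.0546 μM

Step 1: 85 μL + 8.9 mL = 8985 μL total → factor 8985/85 = 105.71
Step 2: 85 μL + 3600 μL = 3685 μL total → factor 3685/85 = 43.353
Step 3: 0.6 mL + 4.2 mL = 4.8 mL total → factor 4.8/0.6 = 8
Overall dilution factor = 105.71 × 43.353 × 8 = 36661
Final = 2.00 mM / 36661 = 5.455 × 10^-5 mM = 0.0546 μM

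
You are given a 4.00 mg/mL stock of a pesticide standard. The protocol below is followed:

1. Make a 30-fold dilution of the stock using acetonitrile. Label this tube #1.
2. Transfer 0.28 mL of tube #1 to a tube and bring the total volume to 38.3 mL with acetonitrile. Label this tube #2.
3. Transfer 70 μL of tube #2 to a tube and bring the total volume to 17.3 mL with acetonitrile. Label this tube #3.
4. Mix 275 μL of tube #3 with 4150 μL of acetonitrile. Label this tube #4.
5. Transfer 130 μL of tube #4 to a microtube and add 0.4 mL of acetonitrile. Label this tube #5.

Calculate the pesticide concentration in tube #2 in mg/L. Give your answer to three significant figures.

0.975 mg/L

Step 1: 30-fold → factor 30
Step 2: 0.28 mL brought to 38.3 mL → factor 38.3/0.28 = 136.79
Dilution factor through tube #2 = 30 × 136.79 = 4103.6
[tube #2] = 4.00 mg/mL / 4103.6 = 0.0009748 mg/mL = 0.975 mg/L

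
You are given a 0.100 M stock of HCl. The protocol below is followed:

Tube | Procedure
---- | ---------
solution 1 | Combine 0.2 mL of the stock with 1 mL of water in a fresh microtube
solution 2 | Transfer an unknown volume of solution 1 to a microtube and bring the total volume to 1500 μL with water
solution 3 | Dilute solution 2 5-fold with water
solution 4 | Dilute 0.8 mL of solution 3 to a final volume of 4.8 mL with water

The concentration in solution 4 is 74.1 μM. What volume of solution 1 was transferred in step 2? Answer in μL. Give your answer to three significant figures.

Step 1: 0.2 mL + 1 mL = 1.2 mL total → factor 1.2/0.2 = 6
Step 2: v brought to 1500 μL → factor = 1500 μL/v
Step 3: 5-fold → factor 5
Step 4: 0.8 mL brought to 4.8 mL → factor 4.8/0.8 = 6
Product of known-step factors = 180
Overall factor = 0.100 M / (74.1 μM) = 1349.5
Step-2 factor = 1349.5 / 180 = 7.4974
v = 1500 μL / 7.4974 = 200 μL

200 μL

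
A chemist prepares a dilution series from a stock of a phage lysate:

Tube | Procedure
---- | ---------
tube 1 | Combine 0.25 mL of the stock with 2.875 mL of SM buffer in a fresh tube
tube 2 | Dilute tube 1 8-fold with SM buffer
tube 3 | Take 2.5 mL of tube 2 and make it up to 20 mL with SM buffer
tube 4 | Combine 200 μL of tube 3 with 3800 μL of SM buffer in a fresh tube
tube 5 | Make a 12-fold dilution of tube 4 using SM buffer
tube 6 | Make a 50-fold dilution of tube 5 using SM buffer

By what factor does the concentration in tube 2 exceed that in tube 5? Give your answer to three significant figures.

Step 1: 0.25 mL + 2.875 mL = 3.125 mL total → factor 3.125/0.25 = 12.5
Step 2: 8-fold → factor 8
Step 3: 2.5 mL brought to 20 mL → factor 20/2.5 = 8
Step 4: 200 μL + 3800 μL = 4000 μL total → factor 4000/200 = 20
Step 5: 12-fold → factor 12
Dilution factor to tube 2 = 100; to tube 5 = 1.92 × 10^5
[tube 2]/[tube 5] = (factor to tube 5)/(factor to tube 2) = 1.92 × 10^5/100 = 1.92 × 10^3

1.92 × 10^3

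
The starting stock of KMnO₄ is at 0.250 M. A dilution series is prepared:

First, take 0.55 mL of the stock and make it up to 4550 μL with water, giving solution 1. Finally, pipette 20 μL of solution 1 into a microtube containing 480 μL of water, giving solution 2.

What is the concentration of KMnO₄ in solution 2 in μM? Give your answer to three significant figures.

1.21 × 10^3 μM

Step 1: 0.55 mL brought to 4550 μL → factor 4.55/0.55 = 8.2727
Step 2: 20 μL + 480 μL = 500 μL total → factor 500/20 = 25
Overall dilution factor = 8.2727 × 25 = 206.82
Final = 0.250 M / 206.82 = 0.001209 M = 1.21 × 10^3 μM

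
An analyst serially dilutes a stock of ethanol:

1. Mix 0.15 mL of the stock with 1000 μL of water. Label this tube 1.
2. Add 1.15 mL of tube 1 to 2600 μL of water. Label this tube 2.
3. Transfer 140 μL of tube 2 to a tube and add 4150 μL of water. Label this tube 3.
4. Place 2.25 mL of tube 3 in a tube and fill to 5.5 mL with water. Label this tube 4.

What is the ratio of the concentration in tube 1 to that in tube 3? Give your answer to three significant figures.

Step 1: 0.15 mL + 1000 μL = 1.15 mL total → factor 1.15/0.15 = 7.6667
Step 2: 1.15 mL + 2600 μL = 3.75 mL total → factor 3.75/1.15 = 3.2609
Step 3: 140 μL + 4150 μL = 4290 μL total → factor 4290/140 = 30.643
Dilution factor to tube 1 = 7.6667; to tube 3 = 766.07
[tube 1]/[tube 3] = (factor to tube 3)/(factor to tube 1) = 766.07/7.6667 = 99.9

99.9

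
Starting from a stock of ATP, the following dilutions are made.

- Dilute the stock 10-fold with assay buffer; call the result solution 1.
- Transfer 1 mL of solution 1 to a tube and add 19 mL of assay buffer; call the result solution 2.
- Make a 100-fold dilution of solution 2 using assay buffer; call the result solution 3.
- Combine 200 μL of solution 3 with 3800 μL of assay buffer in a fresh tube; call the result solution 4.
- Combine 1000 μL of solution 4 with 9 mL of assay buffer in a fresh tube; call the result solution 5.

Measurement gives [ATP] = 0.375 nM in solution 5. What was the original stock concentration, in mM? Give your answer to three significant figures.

1.50 mM

Step 1: 10-fold → factor 10
Step 2: 1 mL + 19 mL = 20 mL total → factor 20/1 = 20
Step 3: 100-fold → factor 100
Step 4: 200 μL + 3800 μL = 4000 μL total → factor 4000/200 = 20
Step 5: 1000 μL + 9 mL = 10000 μL total → factor 10000/1000 = 10
Overall dilution factor = 10 × 20 × 100 × 20 × 10 = 4 × 10^6
Stock = 0.375 nM × 4 × 10^6 = 1.500 × 10^6 nM = 1.50 mM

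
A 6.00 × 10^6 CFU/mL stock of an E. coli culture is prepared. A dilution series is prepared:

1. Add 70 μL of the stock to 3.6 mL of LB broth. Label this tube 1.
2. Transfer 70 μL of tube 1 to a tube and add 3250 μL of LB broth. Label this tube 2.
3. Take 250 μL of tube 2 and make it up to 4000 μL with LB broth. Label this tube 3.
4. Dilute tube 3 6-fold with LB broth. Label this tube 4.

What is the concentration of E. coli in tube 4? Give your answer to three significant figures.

25.1 CFU/mL

Step 1: 70 μL + 3.6 mL = 3670 μL total → factor 3670/70 = 52.429
Step 2: 70 μL + 3250 μL = 3320 μL total → factor 3320/70 = 47.429
Step 3: 250 μL brought to 4000 μL → factor 4000/250 = 16
Step 4: 6-fold → factor 6
Overall dilution factor = 52.429 × 47.429 × 16 × 6 = 2.3871 × 10^5
Final = 6.00 × 10^6 CFU/mL / 2.3871 × 10^5 = 25.1 CFU/mL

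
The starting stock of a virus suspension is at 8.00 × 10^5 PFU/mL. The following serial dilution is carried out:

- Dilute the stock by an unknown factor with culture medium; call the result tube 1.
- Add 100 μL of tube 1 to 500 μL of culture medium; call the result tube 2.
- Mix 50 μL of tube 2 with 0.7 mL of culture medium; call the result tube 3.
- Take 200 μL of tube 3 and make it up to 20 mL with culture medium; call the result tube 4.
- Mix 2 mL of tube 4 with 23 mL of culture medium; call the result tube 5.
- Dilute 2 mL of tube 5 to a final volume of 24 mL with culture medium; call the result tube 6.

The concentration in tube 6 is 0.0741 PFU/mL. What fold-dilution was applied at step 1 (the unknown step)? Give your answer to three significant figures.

Step 1: unknown factor x
Step 2: 100 μL + 500 μL = 600 μL total → factor 600/100 = 6
Step 3: 50 μL + 0.7 mL = 750 μL total → factor 750/50 = 15
Step 4: 200 μL brought to 20 mL → factor 20000/200 = 100
Step 5: 2 mL + 23 mL = 25 mL total → factor 25/2 = 12.5
Step 6: 2 mL brought to 24 mL → factor 24/2 = 12
Product of known-step factors = 1.35 × 10^6
Overall factor = 8.00 × 10^5 PFU/mL / (0.0741 PFU/mL) = 1.0796 × 10^7
x = 1.0796 × 10^7 / 1.35 × 10^6 = 8.00

8.00-fold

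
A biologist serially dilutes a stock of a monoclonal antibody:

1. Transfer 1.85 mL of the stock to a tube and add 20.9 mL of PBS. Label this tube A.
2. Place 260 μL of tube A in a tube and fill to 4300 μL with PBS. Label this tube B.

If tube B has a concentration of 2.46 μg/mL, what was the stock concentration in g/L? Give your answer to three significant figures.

Step 1: 1.85 mL + 20.9 mL = 22.75 mL total → factor 22.75/1.85 = 12.297
Step 2: 260 μL brought to 4300 μL → factor 4300/260 = 16.538
Overall dilution factor = 12.297 × 16.538 = 203.38
Stock = 2.46 μg/mL × 203.38 = 500.3 μg/mL = 0.500 g/L

0.500 g/L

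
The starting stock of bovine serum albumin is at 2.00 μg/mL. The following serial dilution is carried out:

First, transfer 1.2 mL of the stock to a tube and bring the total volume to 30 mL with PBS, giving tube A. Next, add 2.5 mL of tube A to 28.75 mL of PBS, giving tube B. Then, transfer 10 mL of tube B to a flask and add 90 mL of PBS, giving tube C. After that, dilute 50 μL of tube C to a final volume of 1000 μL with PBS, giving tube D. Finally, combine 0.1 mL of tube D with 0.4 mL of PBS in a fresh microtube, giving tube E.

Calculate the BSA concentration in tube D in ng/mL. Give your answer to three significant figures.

0.0320 ng/mL

Step 1: 1.2 mL brought to 30 mL → factor 30/1.2 = 25
Step 2: 2.5 mL + 28.75 mL = 31.25 mL total → factor 31.25/2.5 = 12.5
Step 3: 10 mL + 90 mL = 100 mL total → factor 100/10 = 10
Step 4: 50 μL brought to 1000 μL → factor 1000/50 = 20
Dilution factor through tube D = 25 × 12.5 × 10 × 20 = 62500
[tube D] = 2.00 μg/mL / 62500 = 3.200 × 10^-5 μg/mL = 0.0320 ng/mL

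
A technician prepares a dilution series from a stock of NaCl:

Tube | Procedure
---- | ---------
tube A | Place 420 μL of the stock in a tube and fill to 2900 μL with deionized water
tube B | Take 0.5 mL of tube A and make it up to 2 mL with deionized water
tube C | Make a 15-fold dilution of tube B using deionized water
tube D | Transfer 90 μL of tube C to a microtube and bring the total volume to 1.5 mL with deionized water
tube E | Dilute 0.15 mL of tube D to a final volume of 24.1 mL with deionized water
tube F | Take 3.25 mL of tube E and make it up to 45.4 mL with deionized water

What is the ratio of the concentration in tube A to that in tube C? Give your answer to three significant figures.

60.0

Step 1: 420 μL brought to 2900 μL → factor 2900/420 = 6.9048
Step 2: 0.5 mL brought to 2 mL → factor 2/0.5 = 4
Step 3: 15-fold → factor 15
Dilution factor to tube A = 6.9048; to tube C = 414.29
[tube A]/[tube C] = (factor to tube C)/(factor to tube A) = 414.29/6.9048 = 60.0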